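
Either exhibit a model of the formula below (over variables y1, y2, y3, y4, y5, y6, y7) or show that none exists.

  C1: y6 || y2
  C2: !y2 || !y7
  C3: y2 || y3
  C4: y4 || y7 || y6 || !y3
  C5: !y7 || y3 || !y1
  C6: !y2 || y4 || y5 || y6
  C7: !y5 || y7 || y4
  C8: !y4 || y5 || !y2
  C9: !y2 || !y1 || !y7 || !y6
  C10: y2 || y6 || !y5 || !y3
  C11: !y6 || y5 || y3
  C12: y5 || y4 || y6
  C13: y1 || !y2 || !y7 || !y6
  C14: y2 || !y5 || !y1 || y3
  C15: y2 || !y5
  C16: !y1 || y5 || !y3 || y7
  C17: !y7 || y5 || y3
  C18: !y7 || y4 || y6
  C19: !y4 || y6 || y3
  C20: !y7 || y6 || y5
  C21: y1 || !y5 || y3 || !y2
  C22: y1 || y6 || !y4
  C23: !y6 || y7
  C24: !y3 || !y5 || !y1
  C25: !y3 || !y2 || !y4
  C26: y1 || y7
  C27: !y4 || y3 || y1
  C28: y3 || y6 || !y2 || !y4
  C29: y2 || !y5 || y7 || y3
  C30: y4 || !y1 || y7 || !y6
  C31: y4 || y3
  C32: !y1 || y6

Suppose y6 = true.
From the singleton clause (y7), y7 = true.
From the singleton clause (!y2), y2 = false.
From the singleton clause (y3), y3 = true.
From the singleton clause (!y5), y5 = false.
Every clause is now satisfied; y1, y4 are unconstrained.

y1: false,  y2: false,  y3: true,  y4: true,  y5: false,  y6: true,  y7: true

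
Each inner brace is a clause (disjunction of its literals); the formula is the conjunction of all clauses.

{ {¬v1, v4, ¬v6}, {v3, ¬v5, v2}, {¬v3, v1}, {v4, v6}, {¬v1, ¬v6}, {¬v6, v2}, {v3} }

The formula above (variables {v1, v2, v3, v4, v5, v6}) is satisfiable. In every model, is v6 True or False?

Suppose v6 = True.
The clause (¬v1) is unit, so v1 = False.
The clause (¬v3) is unit, so v3 = False.
Now (v3) is unsatisfied and unit — conflict.
So every satisfying assignment has v6 = False.

False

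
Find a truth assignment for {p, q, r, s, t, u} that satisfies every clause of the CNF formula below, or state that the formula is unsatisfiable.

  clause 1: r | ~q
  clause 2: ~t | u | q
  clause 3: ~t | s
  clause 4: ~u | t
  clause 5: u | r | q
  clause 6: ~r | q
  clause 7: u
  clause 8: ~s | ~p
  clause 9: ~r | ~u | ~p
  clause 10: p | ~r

Unit clause (u) forces u = 1.
Unit clause (t) forces t = 1.
Unit clause (s) forces s = 1.
Unit clause (~p) forces p = 0.
Unit clause (~r) forces r = 0.
Unit clause (~q) forces q = 0.
This assignment satisfies each clause.

p=0,  q=0,  r=0,  s=1,  t=1,  u=1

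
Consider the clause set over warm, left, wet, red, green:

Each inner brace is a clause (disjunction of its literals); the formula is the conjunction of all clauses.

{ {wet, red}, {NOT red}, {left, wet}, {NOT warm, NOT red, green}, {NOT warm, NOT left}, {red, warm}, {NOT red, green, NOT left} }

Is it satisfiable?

Yes

The clause (NOT red) is unit, so red = false.
The clause (wet) is unit, so wet = true.
The clause (warm) is unit, so warm = true.
The clause (NOT left) is unit, so left = false.
Every clause is now satisfied; green is unconstrained.
A satisfying assignment: warm=true, left=false, wet=true, red=false, green=false.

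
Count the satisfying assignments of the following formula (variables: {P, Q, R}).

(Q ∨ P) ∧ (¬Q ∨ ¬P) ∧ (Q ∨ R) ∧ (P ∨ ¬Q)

There are 2^3 = 8 truth assignments over (P, Q, R).
Check each against the 4 clauses (columns in the order P, Q, R):
  F F F  ✗ fails (Q ∨ P)
  F F T  ✗ fails (Q ∨ P)
  F T F  ✗ fails (P ∨ ¬Q)
  F T T  ✗ fails (P ∨ ¬Q)
  T F F  ✗ fails (Q ∨ R)
  T F T  ✓ satisfies all
  T T F  ✗ fails (¬Q ∨ ¬P)
  T T T  ✗ fails (¬Q ∨ ¬P)
1 of the 8 rows is a model.

1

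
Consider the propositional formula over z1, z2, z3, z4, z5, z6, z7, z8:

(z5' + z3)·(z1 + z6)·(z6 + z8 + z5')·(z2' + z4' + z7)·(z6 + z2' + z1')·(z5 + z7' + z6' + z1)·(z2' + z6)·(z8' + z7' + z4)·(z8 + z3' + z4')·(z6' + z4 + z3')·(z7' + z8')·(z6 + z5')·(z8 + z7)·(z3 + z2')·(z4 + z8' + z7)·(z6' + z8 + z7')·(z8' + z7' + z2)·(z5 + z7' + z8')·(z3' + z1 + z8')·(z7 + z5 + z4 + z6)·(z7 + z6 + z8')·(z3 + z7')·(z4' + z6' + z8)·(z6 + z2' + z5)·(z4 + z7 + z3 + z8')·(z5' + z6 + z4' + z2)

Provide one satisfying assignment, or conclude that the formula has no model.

Try z5 = 1.
(z3) alone gives z3 = 1.
(z6) alone gives z6 = 1.
(z4) alone gives z4 = 1.
(z8) alone gives z8 = 1.
(z7') alone gives z7 = 0.
(z2') alone gives z2 = 0.
(z1) alone gives z1 = 1.
Every clause now holds.

z1=1, z2=0, z3=1, z4=1, z5=1, z6=1, z7=0, z8=1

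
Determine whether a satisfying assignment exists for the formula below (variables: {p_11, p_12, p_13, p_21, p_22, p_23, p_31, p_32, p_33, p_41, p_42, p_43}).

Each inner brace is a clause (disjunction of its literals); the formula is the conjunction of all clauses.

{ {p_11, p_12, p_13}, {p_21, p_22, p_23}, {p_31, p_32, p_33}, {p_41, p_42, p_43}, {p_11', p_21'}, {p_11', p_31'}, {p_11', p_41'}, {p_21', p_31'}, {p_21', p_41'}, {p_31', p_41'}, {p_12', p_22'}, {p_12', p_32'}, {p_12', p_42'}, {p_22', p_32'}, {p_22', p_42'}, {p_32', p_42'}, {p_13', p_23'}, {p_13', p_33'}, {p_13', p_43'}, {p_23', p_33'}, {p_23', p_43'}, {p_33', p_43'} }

No

Suppose p_11 = 0.
Suppose p_12 = 1.
From the singleton clause (p_22'), p_22 = 0.
From the singleton clause (p_32'), p_32 = 0.
From the singleton clause (p_42'), p_42 = 0.
Suppose p_21 = 1.
From the singleton clause (p_31'), p_31 = 0.
From the singleton clause (p_33), p_33 = 1.
From the singleton clause (p_41'), p_41 = 0.
From the singleton clause (p_43), p_43 = 1.
But (p_43') is also a unit clause — contradiction.
So p_21 must be the other value — set p_21 = 0.
From the singleton clause (p_23), p_23 = 1.
From the singleton clause (p_13'), p_13 = 0.
From the singleton clause (p_33'), p_33 = 0.
From the singleton clause (p_31), p_31 = 1.
From the singleton clause (p_41'), p_41 = 0.
From the singleton clause (p_43), p_43 = 1.
But (p_43') is also a unit clause — contradiction.
Either choice for p_21 ends in contradiction.
So p_12 must be the other value — set p_12 = 0.
From the singleton clause (p_13), p_13 = 1.
From the singleton clause (p_23'), p_23 = 0.
From the singleton clause (p_33'), p_33 = 0.
From the singleton clause (p_43'), p_43 = 0.
Suppose p_21 = 1.
From the singleton clause (p_31'), p_31 = 0.
From the singleton clause (p_32), p_32 = 1.
From the singleton clause (p_41'), p_41 = 0.
From the singleton clause (p_42), p_42 = 1.
But (p_42') is also a unit clause — contradiction.
So p_21 must be the other value — set p_21 = 0.
From the singleton clause (p_22), p_22 = 1.
From the singleton clause (p_32'), p_32 = 0.
From the singleton clause (p_31), p_31 = 1.
From the singleton clause (p_41'), p_41 = 0.
From the singleton clause (p_42), p_42 = 1.
But (p_42') is also a unit clause — contradiction.
Either choice for p_21 ends in contradiction.
Either choice for p_12 ends in contradiction.
So p_11 must be the other value — set p_11 = 1.
From the singleton clause (p_21'), p_21 = 0.
From the singleton clause (p_31'), p_31 = 0.
From the singleton clause (p_41'), p_41 = 0.
Suppose p_22 = 1.
From the singleton clause (p_12'), p_12 = 0.
From the singleton clause (p_32'), p_32 = 0.
From the singleton clause (p_33), p_33 = 1.
From the singleton clause (p_42'), p_42 = 0.
From the singleton clause (p_43), p_43 = 1.
But (p_43') is also a unit clause — contradiction.
So p_22 must be the other value — set p_22 = 0.
From the singleton clause (p_23), p_23 = 1.
From the singleton clause (p_13'), p_13 = 0.
From the singleton clause (p_33'), p_33 = 0.
From the singleton clause (p_32), p_32 = 1.
From the singleton clause (p_12'), p_12 = 0.
From the singleton clause (p_42'), p_42 = 0.
From the singleton clause (p_43), p_43 = 1.
But (p_43') is also a unit clause — contradiction.
Either choice for p_22 ends in contradiction.
Either choice for p_11 ends in contradiction.
No assignment satisfies every clause.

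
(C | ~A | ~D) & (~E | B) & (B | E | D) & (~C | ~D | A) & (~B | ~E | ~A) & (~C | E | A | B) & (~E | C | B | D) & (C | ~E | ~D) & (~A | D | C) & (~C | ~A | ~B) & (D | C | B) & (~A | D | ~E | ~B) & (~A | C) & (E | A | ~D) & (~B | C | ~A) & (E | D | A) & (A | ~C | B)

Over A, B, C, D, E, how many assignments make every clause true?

3

There are 2^5 = 32 truth assignments over (A, B, C, D, E).
Split on D. With D = 1, the clauses containing D are satisfied and ~D drops from the rest; 1 of the 2^4 = 16 assignments to the other variables satisfy what remains.
With D = 0, by the same count on the reduced clause set, 2 assignments work.
(One model: A=F, B=T, C=F, D=F, E=T.)
Total: 1 + 2 = 3.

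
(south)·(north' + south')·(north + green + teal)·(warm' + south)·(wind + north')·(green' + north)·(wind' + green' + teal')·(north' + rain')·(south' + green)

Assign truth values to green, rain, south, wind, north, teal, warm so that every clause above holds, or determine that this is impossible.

The clause (south) is unit, so south = 1.
The clause (north') is unit, so north = 0.
The clause (green') is unit, so green = 0.
Now (green) is unsatisfied and unit — conflict.

UNSATISFIABLE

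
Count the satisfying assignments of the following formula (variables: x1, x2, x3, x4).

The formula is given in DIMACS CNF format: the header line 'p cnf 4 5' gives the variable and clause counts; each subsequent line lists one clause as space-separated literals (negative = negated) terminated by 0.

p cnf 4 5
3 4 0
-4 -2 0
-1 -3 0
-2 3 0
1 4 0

3

There are 2^4 = 16 truth assignments over (x1, x2, x3, x4).
Check each against the 5 clauses (columns in the order x1, x2, x3, x4):
  F F F F  ✗ fails (x3 ∨ x4)
  F F F T  ✓ satisfies all
  F F T F  ✗ fails (x1 ∨ x4)
  F F T T  ✓ satisfies all
  F T F F  ✗ fails (x3 ∨ x4)
  F T F T  ✗ fails (¬x4 ∨ ¬x2)
  F T T F  ✗ fails (x1 ∨ x4)
  F T T T  ✗ fails (¬x4 ∨ ¬x2)
  T F F F  ✗ fails (x3 ∨ x4)
  T F F T  ✓ satisfies all
  T F T F  ✗ fails (¬x1 ∨ ¬x3)
  T F T T  ✗ fails (¬x1 ∨ ¬x3)
  T T F F  ✗ fails (x3 ∨ x4)
  T T F T  ✗ fails (¬x4 ∨ ¬x2)
  T T T F  ✗ fails (¬x1 ∨ ¬x3)
  T T T T  ✗ fails (¬x4 ∨ ¬x2)
3 of the 16 rows are models.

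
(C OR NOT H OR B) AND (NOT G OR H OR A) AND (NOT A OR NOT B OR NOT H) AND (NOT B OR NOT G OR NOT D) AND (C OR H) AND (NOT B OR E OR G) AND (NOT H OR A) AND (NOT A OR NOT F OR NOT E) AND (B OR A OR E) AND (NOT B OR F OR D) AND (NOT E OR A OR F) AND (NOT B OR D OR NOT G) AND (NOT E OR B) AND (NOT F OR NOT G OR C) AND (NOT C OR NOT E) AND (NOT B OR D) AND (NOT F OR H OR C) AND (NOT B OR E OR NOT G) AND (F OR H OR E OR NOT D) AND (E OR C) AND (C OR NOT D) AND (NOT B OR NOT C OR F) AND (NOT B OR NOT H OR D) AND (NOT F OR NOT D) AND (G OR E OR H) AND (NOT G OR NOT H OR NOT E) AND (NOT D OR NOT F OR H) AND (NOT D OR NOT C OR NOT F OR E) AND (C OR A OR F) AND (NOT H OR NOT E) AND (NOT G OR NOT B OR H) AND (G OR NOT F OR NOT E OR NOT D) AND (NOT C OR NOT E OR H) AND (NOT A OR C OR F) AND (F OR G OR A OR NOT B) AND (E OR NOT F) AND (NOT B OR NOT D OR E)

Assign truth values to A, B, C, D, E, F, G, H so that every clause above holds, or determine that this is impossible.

A: true, B: false, C: true, D: true, E: false, F: false, G: true, H: true

Case C = true:
From the singleton clause (NOT E), E = false.
From the singleton clause (NOT F), F = false.
From the singleton clause (NOT B), B = false.
From the singleton clause (A), A = true.
Case H = true:
No clause remains; D, G are free.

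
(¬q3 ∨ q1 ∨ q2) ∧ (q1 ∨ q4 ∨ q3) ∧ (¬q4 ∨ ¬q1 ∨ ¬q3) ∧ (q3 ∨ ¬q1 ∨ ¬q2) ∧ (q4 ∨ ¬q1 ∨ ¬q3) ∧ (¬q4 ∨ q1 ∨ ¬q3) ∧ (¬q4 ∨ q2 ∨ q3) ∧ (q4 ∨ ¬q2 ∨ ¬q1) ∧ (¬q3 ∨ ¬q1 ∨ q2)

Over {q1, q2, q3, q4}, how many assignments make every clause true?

There are 2^4 = 16 truth assignments over (q1, q2, q3, q4).
Check each against the 9 clauses (columns in the order q1, q2, q3, q4):
  F F F F  ✗ fails (q1 ∨ q4 ∨ q3)
  F F F T  ✗ fails (¬q4 ∨ q2 ∨ q3)
  F F T F  ✗ fails (¬q3 ∨ q1 ∨ q2)
  F F T T  ✗ fails (¬q3 ∨ q1 ∨ q2)
  F T F F  ✗ fails (q1 ∨ q4 ∨ q3)
  F T F T  ✓ satisfies all
  F T T F  ✓ satisfies all
  F T T T  ✗ fails (¬q4 ∨ q1 ∨ ¬q3)
  T F F F  ✓ satisfies all
  T F F T  ✗ fails (¬q4 ∨ q2 ∨ q3)
  T F T F  ✗ fails (q4 ∨ ¬q1 ∨ ¬q3)
  T F T T  ✗ fails (¬q4 ∨ ¬q1 ∨ ¬q3)
  T T F F  ✗ fails (q3 ∨ ¬q1 ∨ ¬q2)
  T T F T  ✗ fails (q3 ∨ ¬q1 ∨ ¬q2)
  T T T F  ✗ fails (q4 ∨ ¬q1 ∨ ¬q3)
  T T T T  ✗ fails (¬q4 ∨ ¬q1 ∨ ¬q3)
3 of the 16 rows are models.

3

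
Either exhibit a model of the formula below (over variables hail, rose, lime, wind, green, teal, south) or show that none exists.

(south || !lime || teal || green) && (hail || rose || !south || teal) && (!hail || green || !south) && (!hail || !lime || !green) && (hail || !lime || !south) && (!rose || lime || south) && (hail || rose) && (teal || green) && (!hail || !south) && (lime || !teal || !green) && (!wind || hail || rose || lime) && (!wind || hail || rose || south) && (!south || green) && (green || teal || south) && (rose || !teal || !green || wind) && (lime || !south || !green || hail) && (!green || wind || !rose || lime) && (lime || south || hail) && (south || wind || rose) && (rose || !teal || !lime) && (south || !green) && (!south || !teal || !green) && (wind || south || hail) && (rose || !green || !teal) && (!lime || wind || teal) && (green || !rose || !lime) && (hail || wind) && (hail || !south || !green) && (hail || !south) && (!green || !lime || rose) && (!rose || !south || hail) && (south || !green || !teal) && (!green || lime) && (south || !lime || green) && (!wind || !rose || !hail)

Suppose hail = true.
The clause (!south) is unit, so south = false.
The clause (!green) is unit, so green = false.
The clause (teal) is unit, so teal = true.
The clause (!lime) is unit, so lime = false.
The clause (!rose) is unit, so rose = false.
The clause (wind) is unit, so wind = true.
This assignment satisfies each clause.

hail=true; rose=false; lime=false; wind=true; green=false; teal=true; south=false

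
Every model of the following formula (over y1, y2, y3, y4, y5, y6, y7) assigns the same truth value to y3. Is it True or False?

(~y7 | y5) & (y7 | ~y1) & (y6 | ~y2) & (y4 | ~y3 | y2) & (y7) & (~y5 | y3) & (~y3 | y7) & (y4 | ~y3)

Suppose y3 = 0.
Unit clause (y7) forces y7 = 1.
Unit clause (y5) forces y5 = 1.
But (~y5) is also a unit clause — contradiction.
So every satisfying assignment has y3 = True.

True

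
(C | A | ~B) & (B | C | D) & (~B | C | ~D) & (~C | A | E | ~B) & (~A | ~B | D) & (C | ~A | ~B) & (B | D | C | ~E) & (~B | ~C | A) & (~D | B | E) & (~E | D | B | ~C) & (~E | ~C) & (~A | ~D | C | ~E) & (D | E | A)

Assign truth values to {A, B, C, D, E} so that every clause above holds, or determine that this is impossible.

Branch on E: set E = 1.
The clause (~C) is unit, so C = 0.
Branch on A: set A = 0.
The clause (~B) is unit, so B = 0.
The clause (D) is unit, so D = 1.
All clauses are satisfied.

A=0, B=0, C=0, D=1, E=1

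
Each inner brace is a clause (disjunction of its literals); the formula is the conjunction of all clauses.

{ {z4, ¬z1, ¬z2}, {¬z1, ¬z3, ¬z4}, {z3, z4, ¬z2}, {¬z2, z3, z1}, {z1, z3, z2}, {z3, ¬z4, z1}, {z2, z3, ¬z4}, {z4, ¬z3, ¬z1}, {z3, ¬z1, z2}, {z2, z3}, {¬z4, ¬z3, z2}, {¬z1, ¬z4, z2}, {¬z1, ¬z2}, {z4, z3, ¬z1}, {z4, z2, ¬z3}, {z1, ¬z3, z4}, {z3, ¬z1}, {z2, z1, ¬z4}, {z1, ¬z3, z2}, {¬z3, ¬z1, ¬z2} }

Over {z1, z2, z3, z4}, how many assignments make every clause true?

1

There are 2^4 = 16 truth assignments over (z1, z2, z3, z4).
Split on z2. With z2 = True, the clauses containing z2 are satisfied and ¬z2 drops from the rest; 1 of the 2^3 = 8 assignments to the other variables satisfy what remains.
With z2 = False, by the same count on the reduced clause set, 0 assignments work.
(One model: z1=F, z2=T, z3=T, z4=T.)
Total: 1 + 0 = 1.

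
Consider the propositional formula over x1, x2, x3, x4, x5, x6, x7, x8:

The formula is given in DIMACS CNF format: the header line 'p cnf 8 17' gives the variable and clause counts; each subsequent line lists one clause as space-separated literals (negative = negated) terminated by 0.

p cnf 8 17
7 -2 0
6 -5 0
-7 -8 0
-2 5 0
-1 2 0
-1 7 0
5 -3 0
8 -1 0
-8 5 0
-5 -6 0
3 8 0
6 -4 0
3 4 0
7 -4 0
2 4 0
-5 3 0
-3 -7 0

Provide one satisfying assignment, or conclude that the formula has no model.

UNSATISFIABLE

Suppose x7 = True.
The clause (¬x8) is unit, so x8 = False.
The clause (¬x1) is unit, so x1 = False.
The clause (x3) is unit, so x3 = True.
Now (¬x3) is unsatisfied and unit — conflict.
That branch fails; take x7 = False instead.
The clause (¬x2) is unit, so x2 = False.
The clause (¬x1) is unit, so x1 = False.
The clause (¬x4) is unit, so x4 = False.
Now (x4) is unsatisfied and unit — conflict.
Neither x7 = True nor x7 = False works.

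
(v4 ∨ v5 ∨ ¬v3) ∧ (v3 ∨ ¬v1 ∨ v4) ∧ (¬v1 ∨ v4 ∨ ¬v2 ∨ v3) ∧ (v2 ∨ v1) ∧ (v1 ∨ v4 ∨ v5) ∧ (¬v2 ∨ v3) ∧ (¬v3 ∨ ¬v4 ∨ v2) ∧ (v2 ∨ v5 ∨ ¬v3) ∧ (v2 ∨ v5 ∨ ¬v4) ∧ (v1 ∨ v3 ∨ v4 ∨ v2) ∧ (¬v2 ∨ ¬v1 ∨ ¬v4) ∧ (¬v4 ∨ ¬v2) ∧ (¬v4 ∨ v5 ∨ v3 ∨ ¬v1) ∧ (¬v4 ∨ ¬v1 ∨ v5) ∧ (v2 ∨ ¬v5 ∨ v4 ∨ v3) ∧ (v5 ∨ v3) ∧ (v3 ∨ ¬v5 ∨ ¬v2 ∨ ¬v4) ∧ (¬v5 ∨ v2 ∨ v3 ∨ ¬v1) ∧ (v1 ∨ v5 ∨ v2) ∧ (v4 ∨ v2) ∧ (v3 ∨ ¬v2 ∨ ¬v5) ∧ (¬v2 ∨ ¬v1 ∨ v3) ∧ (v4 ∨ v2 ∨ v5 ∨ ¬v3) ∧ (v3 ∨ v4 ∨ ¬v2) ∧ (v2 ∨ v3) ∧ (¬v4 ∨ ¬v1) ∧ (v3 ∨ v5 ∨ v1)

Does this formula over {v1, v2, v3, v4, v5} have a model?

Satisfiable

Case v2 = True:
Unit clause (v3) forces v3 = True.
Unit clause (¬v4) forces v4 = False.
Unit clause (v5) forces v5 = True.
All clauses hold; v1 can take either value.
A satisfying assignment: v1=False, v2=True, v3=True, v4=False, v5=True.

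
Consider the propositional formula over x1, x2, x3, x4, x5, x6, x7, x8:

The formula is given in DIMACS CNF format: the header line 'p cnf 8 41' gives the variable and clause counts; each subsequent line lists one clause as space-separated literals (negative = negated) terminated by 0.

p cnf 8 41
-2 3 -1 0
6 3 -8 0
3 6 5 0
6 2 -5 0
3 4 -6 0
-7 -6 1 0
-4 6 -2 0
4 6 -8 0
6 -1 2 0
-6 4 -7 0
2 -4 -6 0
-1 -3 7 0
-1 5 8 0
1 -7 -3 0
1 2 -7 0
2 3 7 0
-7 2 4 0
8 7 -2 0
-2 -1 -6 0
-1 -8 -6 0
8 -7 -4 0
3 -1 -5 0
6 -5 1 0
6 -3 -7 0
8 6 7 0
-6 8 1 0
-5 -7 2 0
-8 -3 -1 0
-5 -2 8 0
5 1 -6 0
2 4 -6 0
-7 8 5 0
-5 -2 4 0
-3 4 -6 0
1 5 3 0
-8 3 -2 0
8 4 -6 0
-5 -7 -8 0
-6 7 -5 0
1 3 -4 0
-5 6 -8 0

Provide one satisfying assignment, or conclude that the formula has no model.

Case x2 = False:
Case x6 = False:
From the singleton clause (¬x5), x5 = False.
From the singleton clause (x3), x3 = True.
From the singleton clause (¬x1), x1 = False.
From the singleton clause (¬x7), x7 = False.
From the singleton clause (x8), x8 = True.
From the singleton clause (x4), x4 = True.
This assignment satisfies each clause.

x1 ↦ False,  x2 ↦ False,  x3 ↦ True,  x4 ↦ True,  x5 ↦ False,  x6 ↦ False,  x7 ↦ False,  x8 ↦ True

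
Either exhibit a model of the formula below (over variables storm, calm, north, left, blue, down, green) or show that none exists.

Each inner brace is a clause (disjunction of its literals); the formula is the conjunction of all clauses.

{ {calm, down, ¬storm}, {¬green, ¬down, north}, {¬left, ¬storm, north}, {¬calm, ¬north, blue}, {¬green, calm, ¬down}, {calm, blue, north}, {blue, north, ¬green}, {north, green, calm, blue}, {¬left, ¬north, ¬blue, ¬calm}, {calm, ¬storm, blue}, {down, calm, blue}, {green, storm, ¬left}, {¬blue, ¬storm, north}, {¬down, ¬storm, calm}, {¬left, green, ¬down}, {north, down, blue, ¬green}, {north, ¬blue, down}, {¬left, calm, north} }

storm=True,  calm=True,  north=False,  left=False,  blue=False,  down=True,  green=False

Try calm = True.
Try north = False.
Try green = False.
Try left = False.
Try blue = False.
All clauses hold; storm, down can take either value.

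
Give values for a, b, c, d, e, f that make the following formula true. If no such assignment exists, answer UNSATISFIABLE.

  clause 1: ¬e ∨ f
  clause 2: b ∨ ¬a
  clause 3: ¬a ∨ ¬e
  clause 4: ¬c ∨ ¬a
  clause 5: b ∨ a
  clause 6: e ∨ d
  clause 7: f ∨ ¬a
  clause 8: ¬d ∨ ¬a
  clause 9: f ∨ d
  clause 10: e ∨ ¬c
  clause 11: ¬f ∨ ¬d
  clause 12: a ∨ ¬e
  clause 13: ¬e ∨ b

a ↦ False,  b ↦ True,  c ↦ False,  d ↦ True,  e ↦ False,  f ↦ False

Suppose e = False.
From the singleton clause (d), d = True.
From the singleton clause (¬a), a = False.
From the singleton clause (b), b = True.
From the singleton clause (¬c), c = False.
From the singleton clause (¬f), f = False.
Every clause now holds.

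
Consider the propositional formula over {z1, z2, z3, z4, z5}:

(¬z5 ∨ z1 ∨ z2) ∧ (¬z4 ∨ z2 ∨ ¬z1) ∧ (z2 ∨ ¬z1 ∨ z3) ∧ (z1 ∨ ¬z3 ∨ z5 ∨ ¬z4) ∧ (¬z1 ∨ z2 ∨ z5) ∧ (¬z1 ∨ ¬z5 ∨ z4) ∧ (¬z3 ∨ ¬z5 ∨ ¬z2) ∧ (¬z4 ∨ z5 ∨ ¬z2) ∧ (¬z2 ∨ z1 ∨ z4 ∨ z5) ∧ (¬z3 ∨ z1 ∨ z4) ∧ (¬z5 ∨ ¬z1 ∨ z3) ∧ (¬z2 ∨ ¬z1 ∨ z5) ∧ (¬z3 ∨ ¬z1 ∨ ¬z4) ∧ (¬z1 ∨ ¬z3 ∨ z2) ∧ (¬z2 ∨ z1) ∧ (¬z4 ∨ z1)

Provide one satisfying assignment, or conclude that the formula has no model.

Suppose z2 = False.
Suppose z5 = False.
(¬z1) alone gives z1 = False.
(¬z4) alone gives z4 = False.
(¬z3) alone gives z3 = False.
All clauses are satisfied.

z1 ↦ False; z2 ↦ False; z3 ↦ False; z4 ↦ False; z5 ↦ False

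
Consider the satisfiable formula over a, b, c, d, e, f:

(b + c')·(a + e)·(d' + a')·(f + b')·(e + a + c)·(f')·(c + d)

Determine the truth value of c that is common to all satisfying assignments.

Suppose c = 1.
The clause (b) is unit, so b = 1.
The clause (f) is unit, so f = 1.
That conflicts with the unit clause (f').
So every satisfying assignment has c = False.

False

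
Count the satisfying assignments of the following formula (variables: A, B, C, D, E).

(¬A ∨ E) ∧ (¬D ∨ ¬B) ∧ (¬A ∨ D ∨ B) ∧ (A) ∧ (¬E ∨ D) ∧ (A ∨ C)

2

There are 2^5 = 32 truth assignments over (A, B, C, D, E).
Split on E. With E = True, the clauses containing E are satisfied and ¬E drops from the rest; 2 of the 2^4 = 16 assignments to the other variables satisfy what remains.
With E = False, by the same count on the reduced clause set, 0 assignments work.
Total: 2 + 0 = 2.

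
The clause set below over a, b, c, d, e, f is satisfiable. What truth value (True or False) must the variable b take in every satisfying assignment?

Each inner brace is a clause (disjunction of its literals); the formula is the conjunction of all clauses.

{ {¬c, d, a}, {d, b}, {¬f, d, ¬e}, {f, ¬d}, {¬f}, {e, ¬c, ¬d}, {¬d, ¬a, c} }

True

Suppose b = False.
From the singleton clause (d), d = True.
From the singleton clause (f), f = True.
That conflicts with the unit clause (¬f).
So every satisfying assignment has b = True.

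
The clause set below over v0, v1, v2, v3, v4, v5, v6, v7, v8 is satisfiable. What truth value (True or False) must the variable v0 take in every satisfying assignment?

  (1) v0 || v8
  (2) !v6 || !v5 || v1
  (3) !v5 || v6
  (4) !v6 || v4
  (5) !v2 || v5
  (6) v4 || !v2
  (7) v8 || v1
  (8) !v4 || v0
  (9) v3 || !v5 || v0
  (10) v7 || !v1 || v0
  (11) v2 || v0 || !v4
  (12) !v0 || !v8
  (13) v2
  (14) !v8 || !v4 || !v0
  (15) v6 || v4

True

Suppose v0 = false.
(v8) alone gives v8 = true.
(!v4) alone gives v4 = false.
(!v6) alone gives v6 = false.
Now (v6) is unsatisfied and unit — conflict.
So every satisfying assignment has v0 = True.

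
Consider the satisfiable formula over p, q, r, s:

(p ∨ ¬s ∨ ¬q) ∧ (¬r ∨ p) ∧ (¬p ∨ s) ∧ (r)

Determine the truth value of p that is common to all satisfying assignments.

True

Suppose p = False.
Unit clause (¬r) forces r = False.
But (r) is also a unit clause — contradiction.
So every satisfying assignment has p = True.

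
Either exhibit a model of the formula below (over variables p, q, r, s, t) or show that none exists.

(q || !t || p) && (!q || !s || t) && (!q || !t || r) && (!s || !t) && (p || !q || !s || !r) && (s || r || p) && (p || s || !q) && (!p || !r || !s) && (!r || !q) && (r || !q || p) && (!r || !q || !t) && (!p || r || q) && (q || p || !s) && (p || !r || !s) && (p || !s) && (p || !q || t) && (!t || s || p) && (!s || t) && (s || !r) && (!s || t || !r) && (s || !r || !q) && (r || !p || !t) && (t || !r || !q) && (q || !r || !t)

p=true; q=true; r=false; s=false; t=false

Try s = false.
(!r) alone gives r = false.
(p) alone gives p = true.
(q) alone gives q = true.
(!t) alone gives t = false.
Every clause now holds.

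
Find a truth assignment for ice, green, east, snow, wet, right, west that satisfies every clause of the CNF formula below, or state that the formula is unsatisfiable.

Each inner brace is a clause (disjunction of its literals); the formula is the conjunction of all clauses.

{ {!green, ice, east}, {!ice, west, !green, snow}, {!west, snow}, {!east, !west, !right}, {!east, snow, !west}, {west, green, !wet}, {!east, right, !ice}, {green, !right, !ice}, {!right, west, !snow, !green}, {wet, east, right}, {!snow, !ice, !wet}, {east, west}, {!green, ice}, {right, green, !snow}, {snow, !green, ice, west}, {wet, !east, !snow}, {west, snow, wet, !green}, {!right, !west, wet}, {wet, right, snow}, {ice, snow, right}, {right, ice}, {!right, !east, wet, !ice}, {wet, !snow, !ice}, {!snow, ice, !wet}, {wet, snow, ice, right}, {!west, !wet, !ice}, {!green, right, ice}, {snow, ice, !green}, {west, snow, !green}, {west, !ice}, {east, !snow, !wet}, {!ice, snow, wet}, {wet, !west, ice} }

ice=false,  green=false,  east=true,  snow=false,  wet=false,  right=true,  west=false

Branch on west: set west = false.
Unit clause (east) forces east = true.
Unit clause (!ice) forces ice = false.
Unit clause (!green) forces green = false.
Unit clause (!wet) forces wet = false.
Unit clause (!snow) forces snow = false.
Unit clause (right) forces right = true.
All clauses are satisfied.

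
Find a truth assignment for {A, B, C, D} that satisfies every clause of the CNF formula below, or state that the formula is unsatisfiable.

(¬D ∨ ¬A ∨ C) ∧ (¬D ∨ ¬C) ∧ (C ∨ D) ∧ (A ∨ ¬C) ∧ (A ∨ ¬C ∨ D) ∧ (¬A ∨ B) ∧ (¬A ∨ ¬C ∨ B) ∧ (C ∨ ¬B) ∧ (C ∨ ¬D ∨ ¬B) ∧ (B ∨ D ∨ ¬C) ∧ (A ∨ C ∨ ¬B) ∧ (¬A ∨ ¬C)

Suppose D = True.
The clause (¬C) is unit, so C = False.
The clause (¬A) is unit, so A = False.
The clause (¬B) is unit, so B = False.
Every clause now holds.

A=False, B=False, C=False, D=True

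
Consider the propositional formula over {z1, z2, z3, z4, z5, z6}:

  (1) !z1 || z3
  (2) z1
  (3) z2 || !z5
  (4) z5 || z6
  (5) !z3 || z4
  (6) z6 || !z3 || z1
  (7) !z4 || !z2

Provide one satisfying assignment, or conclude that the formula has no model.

z1 ↦ true,  z2 ↦ false,  z3 ↦ true,  z4 ↦ true,  z5 ↦ false,  z6 ↦ true

The clause (z1) is unit, so z1 = true.
The clause (z3) is unit, so z3 = true.
The clause (z4) is unit, so z4 = true.
The clause (!z2) is unit, so z2 = false.
The clause (!z5) is unit, so z5 = false.
The clause (z6) is unit, so z6 = true.
This assignment satisfies each clause.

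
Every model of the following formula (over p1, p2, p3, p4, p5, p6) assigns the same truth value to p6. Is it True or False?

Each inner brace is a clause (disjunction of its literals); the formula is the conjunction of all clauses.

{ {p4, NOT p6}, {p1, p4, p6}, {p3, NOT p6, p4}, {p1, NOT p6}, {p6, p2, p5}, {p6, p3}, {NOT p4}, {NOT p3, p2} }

False

Suppose p6 = true.
(p4) alone gives p4 = true.
That conflicts with the unit clause (NOT p4).
So every satisfying assignment has p6 = False.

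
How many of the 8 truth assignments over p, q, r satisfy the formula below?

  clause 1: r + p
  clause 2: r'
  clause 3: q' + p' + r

There are 2^3 = 8 truth assignments over (p, q, r).
Split on p. With p = 1, the clauses containing p are satisfied and p' drops from the rest; 1 of the 2^2 = 4 assignments to the other variables satisfy what remains.
With p = 0, by the same count on the reduced clause set, 0 assignments work.
(One model: p=T, q=F, r=F.)
Total: 1 + 0 = 1.

1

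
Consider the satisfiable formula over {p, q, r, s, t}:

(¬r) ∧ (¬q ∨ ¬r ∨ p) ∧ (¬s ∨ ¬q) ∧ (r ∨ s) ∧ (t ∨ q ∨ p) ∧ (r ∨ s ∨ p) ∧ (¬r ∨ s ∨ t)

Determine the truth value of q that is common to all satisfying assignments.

Suppose q = True.
From the singleton clause (¬r), r = False.
From the singleton clause (¬s), s = False.
That conflicts with the unit clause (s).
So every satisfying assignment has q = False.

False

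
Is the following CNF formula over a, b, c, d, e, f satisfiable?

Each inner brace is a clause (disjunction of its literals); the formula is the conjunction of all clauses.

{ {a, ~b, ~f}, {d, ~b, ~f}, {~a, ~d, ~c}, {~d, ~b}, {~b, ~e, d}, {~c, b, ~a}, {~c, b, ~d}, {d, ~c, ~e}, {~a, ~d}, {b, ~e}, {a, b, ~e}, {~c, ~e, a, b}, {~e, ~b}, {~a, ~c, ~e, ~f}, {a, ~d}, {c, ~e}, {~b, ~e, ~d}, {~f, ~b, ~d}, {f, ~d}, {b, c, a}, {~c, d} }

Yes

Suppose d = 0.
The clause (~c) is unit, so c = 0.
The clause (~e) is unit, so e = 0.
Suppose b = 0.
The clause (a) is unit, so a = 1.
All clauses hold; f can take either value.
A satisfying assignment: a ↦ 1,  b ↦ 0,  c ↦ 0,  d ↦ 0,  e ↦ 0,  f ↦ 1.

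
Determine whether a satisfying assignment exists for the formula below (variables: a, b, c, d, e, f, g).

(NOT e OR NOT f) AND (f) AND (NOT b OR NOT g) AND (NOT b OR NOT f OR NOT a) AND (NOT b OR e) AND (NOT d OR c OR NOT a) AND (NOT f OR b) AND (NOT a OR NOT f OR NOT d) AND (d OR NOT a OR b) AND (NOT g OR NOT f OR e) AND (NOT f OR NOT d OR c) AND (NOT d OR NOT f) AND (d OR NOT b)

No

Unit clause (f) forces f = true.
Unit clause (NOT e) forces e = false.
Unit clause (NOT b) forces b = false.
That conflicts with the unit clause (b).
No assignment satisfies every clause.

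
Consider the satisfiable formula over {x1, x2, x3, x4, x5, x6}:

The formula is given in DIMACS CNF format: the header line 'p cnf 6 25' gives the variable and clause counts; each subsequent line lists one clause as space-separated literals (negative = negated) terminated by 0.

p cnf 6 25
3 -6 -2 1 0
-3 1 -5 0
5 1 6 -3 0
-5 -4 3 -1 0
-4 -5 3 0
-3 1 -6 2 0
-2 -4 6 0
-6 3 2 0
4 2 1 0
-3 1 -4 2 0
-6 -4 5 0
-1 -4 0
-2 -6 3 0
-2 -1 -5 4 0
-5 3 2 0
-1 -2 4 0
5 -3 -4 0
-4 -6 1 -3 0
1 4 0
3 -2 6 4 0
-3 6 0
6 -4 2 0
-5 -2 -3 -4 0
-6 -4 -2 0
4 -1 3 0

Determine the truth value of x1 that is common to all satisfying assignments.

Suppose x1 = False.
The clause (x4) is unit, so x4 = True.
Case x3 = False:
The clause (¬x5) is unit, so x5 = False.
The clause (¬x6) is unit, so x6 = False.
The clause (¬x2) is unit, so x2 = False.
Now (x2) is unsatisfied and unit — conflict.
That branch fails; take x3 = True instead.
The clause (¬x5) is unit, so x5 = False.
Now (x5) is unsatisfied and unit — conflict.
Both values of x3 lead to a conflict.
So every satisfying assignment has x1 = True.

True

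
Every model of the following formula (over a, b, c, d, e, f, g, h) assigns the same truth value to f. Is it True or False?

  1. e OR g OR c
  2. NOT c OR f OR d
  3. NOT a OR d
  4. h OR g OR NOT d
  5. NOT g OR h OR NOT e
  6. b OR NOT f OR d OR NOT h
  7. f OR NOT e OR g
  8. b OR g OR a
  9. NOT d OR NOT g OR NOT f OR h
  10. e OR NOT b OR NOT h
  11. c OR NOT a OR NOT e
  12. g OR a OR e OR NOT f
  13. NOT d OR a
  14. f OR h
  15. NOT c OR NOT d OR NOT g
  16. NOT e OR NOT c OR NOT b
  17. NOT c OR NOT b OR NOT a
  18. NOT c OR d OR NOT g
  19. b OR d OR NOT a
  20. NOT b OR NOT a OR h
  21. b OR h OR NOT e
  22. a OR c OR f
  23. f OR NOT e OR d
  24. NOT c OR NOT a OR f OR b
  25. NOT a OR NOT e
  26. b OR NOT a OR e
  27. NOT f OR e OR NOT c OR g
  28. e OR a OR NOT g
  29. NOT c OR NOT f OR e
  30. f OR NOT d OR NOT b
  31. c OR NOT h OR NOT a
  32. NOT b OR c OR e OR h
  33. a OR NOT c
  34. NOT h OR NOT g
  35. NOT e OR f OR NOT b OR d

True

Suppose f = false.
The clause (h) is unit, so h = true.
The clause (NOT g) is unit, so g = false.
The clause (NOT e) is unit, so e = false.
The clause (c) is unit, so c = true.
The clause (d) is unit, so d = true.
The clause (NOT b) is unit, so b = false.
The clause (a) is unit, so a = true.
But (NOT a) is also a unit clause — contradiction.
So every satisfying assignment has f = True.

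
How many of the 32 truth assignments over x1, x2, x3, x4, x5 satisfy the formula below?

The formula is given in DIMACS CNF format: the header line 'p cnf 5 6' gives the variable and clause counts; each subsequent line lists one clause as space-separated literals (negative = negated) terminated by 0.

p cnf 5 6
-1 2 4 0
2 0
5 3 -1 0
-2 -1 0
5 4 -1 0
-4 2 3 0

There are 2^5 = 32 truth assignments over (x1, x2, x3, x4, x5).
Split on x1. With x1 = True, the clauses containing x1 are satisfied and ¬x1 drops from the rest; 0 of the 2^4 = 16 assignments to the other variables satisfy what remains.
With x1 = False, by the same count on the reduced clause set, 8 assignments work.
Total: 0 + 8 = 8.

8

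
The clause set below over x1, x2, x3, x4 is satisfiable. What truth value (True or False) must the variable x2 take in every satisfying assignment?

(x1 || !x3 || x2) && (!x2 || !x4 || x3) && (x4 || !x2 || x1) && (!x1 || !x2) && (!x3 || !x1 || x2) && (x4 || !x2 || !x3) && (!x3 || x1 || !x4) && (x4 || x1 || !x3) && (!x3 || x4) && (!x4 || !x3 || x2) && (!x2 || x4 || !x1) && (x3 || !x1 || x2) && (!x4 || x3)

Suppose x2 = true.
Unit clause (!x1) forces x1 = false.
Unit clause (x4) forces x4 = true.
Unit clause (x3) forces x3 = true.
Now (!x3) is unsatisfied and unit — conflict.
So every satisfying assignment has x2 = False.

False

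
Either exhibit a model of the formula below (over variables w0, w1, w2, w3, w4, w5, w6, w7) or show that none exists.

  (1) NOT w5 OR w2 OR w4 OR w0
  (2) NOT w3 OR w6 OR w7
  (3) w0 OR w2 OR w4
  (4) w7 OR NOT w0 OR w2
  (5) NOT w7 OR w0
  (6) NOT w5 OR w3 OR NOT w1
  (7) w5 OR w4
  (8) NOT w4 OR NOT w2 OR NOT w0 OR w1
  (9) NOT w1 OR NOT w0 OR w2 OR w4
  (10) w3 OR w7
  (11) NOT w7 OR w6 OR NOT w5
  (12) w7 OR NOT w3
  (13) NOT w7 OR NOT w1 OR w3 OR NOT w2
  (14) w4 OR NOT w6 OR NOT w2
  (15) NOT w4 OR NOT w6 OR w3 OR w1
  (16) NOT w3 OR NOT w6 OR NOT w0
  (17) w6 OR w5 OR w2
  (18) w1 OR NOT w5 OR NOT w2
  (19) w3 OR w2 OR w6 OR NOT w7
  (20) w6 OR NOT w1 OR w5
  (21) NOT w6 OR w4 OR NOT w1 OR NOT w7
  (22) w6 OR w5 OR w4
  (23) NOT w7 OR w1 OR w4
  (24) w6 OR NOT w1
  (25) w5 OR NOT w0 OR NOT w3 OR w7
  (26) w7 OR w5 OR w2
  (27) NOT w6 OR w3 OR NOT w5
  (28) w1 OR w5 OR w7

w0: true,  w1: true,  w2: false,  w3: false,  w4: true,  w5: false,  w6: true,  w7: true

Case w7 = true:
(w0) alone gives w0 = true.
Case w5 = false:
(w4) alone gives w4 = true.
Case w2 = false:
(w6) alone gives w6 = true.
(NOT w3) alone gives w3 = false.
(w1) alone gives w1 = true.
All clauses are satisfied.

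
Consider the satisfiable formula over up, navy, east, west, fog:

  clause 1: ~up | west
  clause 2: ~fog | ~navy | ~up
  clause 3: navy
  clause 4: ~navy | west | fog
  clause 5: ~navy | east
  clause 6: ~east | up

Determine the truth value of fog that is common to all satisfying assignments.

False

Suppose fog = 1.
The clause (navy) is unit, so navy = 1.
The clause (~up) is unit, so up = 0.
The clause (east) is unit, so east = 1.
That conflicts with the unit clause (~east).
So every satisfying assignment has fog = False.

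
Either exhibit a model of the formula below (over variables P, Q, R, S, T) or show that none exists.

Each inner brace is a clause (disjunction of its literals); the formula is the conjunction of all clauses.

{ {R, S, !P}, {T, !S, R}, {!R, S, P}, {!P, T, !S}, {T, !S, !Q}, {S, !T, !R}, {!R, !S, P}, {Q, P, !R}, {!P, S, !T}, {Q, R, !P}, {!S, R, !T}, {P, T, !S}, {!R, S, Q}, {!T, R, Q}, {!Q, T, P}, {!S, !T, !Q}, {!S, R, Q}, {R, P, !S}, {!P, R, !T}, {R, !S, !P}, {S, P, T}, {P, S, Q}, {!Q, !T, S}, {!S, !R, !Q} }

Case R = true:
Case S = false:
The clause (P) is unit, so P = true.
The clause (!T) is unit, so T = false.
The clause (Q) is unit, so Q = true.
This assignment satisfies each clause.

P=true; Q=true; R=true; S=false; T=false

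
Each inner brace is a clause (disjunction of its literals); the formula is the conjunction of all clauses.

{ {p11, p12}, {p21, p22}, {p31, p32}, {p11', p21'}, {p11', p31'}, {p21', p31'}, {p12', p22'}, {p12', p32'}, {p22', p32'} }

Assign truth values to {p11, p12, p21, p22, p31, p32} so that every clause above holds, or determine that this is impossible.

UNSATISFIABLE

Try p11 = 1.
(p21') alone gives p21 = 0.
(p22) alone gives p22 = 1.
(p31') alone gives p31 = 0.
(p32) alone gives p32 = 1.
Now (p32') is unsatisfied and unit — conflict.
That branch fails; take p11 = 0 instead.
(p12) alone gives p12 = 1.
(p22') alone gives p22 = 0.
(p21) alone gives p21 = 1.
(p31') alone gives p31 = 0.
(p32) alone gives p32 = 1.
Now (p32') is unsatisfied and unit — conflict.
Neither p11 = 1 nor p11 = 0 works.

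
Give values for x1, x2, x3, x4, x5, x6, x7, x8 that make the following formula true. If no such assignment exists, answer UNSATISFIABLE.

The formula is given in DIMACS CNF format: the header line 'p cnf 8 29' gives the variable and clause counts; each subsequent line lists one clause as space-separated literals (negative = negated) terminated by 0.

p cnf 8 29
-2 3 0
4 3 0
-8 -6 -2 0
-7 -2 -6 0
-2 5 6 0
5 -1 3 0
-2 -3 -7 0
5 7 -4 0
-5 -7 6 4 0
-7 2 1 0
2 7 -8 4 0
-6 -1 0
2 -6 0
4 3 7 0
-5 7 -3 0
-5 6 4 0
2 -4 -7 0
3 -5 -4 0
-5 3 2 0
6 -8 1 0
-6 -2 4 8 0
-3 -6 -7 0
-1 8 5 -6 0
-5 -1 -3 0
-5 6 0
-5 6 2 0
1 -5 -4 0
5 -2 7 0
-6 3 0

Case x2 = False:
From the singleton clause (¬x6), x6 = False.
From the singleton clause (¬x5), x5 = False.
Case x4 = False:
From the singleton clause (x3), x3 = True.
Case x7 = True:
From the singleton clause (x1), x1 = True.
No clause remains; x8 is free.

x1: True,  x2: False,  x3: True,  x4: False,  x5: False,  x6: False,  x7: True,  x8: False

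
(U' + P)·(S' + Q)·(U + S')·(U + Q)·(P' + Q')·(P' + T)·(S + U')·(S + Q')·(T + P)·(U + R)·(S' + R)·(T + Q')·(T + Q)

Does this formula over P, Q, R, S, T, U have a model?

Branch on U: set U = 0.
From the singleton clause (S'), S = 0.
From the singleton clause (Q), Q = 1.
But (Q') is also a unit clause — contradiction.
Backtrack on U: now try U = 1.
From the singleton clause (P), P = 1.
From the singleton clause (Q'), Q = 0.
From the singleton clause (S'), S = 0.
But (S) is also a unit clause — contradiction.
Neither U = 1 nor U = 0 works.
No assignment satisfies every clause.

No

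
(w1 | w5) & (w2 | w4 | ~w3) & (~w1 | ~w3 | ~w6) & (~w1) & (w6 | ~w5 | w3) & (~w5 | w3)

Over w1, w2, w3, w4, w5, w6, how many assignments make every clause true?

6

There are 2^6 = 64 truth assignments over (w1, w2, w3, w4, w5, w6).
Split on w6. With w6 = 1, the clauses containing w6 are satisfied and ~w6 drops from the rest; 3 of the 2^5 = 32 assignments to the other variables satisfy what remains.
With w6 = 0, by the same count on the reduced clause set, 3 assignments work.
Total: 3 + 3 = 6.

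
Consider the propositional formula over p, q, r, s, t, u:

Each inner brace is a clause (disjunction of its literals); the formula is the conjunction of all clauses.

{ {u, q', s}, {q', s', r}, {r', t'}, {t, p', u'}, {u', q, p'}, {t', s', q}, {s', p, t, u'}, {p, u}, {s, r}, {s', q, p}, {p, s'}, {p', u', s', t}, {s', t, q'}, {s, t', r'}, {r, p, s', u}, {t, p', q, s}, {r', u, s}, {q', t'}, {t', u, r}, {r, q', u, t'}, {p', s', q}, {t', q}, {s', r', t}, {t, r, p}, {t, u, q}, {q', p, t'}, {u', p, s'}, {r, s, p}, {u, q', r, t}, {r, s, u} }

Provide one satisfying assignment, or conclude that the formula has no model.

p: 0, q: 0, r: 1, s: 0, t: 0, u: 1

Suppose r = 1.
Unit clause (t') forces t = 0.
Unit clause (s') forces s = 0.
Unit clause (u) forces u = 1.
Unit clause (p') forces p = 0.
No clause remains; q is free.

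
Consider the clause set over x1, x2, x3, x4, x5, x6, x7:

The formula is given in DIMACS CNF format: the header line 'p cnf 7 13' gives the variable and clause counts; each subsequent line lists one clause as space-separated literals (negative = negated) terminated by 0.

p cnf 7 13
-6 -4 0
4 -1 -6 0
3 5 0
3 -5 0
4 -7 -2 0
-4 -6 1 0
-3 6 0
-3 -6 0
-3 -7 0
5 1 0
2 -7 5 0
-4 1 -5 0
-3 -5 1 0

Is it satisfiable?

No

Try x6 = False.
The clause (¬x3) is unit, so x3 = False.
The clause (x5) is unit, so x5 = True.
Now (¬x5) is unsatisfied and unit — conflict.
Backtrack on x6: now try x6 = True.
The clause (¬x4) is unit, so x4 = False.
The clause (¬x1) is unit, so x1 = False.
The clause (¬x3) is unit, so x3 = False.
The clause (x5) is unit, so x5 = True.
Now (¬x5) is unsatisfied and unit — conflict.
Either choice for x6 ends in contradiction.
No assignment satisfies every clause.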